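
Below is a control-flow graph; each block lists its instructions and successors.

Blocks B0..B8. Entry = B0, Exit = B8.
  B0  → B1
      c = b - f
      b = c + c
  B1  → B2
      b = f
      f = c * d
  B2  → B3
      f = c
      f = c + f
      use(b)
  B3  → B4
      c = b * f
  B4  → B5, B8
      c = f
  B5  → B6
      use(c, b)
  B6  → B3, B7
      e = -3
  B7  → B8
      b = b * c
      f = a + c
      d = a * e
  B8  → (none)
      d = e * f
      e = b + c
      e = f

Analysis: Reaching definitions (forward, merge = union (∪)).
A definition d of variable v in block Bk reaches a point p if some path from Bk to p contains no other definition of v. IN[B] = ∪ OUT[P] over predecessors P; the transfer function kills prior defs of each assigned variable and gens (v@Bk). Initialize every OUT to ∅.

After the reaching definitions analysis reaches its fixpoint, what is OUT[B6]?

Answer: {b@B1, c@B4, e@B6, f@B2}

Derivation:
Converged values:
  B0:  IN={}  OUT={b@B0, c@B0}
  B1:  IN={b@B0, c@B0}  OUT={b@B1, c@B0, f@B1}
  B2:  IN={b@B1, c@B0, f@B1}  OUT={b@B1, c@B0, f@B2}
  B3:  IN={b@B1, c@B0, c@B4, e@B6, f@B2}  OUT={b@B1, c@B3, e@B6, f@B2}
  B4:  IN={b@B1, c@B3, e@B6, f@B2}  OUT={b@B1, c@B4, e@B6, f@B2}
  B5:  IN={b@B1, c@B4, e@B6, f@B2}  OUT={b@B1, c@B4, e@B6, f@B2}
  B6:  IN={b@B1, c@B4, e@B6, f@B2}  OUT={b@B1, c@B4, e@B6, f@B2}
  B7:  IN={b@B1, c@B4, e@B6, f@B2}  OUT={b@B7, c@B4, d@B7, e@B6, f@B7}
  B8:  IN={b@B1, b@B7, c@B4, d@B7, e@B6, f@B2, f@B7}  OUT={b@B1, b@B7, c@B4, d@B8, e@B8, f@B2, f@B7}

Merge at B6: IN[B6] = OUT[B5] = {b@B1, c@B4, e@B6, f@B2}
Applying B6's transfer function to that IN value gives OUT[B6] (row B6 above).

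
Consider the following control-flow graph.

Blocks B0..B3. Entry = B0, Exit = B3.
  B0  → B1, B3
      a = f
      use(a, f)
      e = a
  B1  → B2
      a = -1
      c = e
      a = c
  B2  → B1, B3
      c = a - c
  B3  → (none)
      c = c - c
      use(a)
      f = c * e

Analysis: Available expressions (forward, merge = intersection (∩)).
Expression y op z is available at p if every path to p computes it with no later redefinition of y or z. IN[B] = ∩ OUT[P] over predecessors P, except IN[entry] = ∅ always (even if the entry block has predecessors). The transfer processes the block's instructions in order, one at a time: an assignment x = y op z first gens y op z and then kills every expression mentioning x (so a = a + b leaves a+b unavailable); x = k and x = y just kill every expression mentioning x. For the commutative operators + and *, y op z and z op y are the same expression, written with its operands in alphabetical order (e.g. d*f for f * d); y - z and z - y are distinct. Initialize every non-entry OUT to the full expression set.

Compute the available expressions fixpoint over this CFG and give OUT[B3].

Answer: {c*e}

Derivation:
Converged values:
  B0:  IN={}  OUT={}
  B1:  IN={}  OUT={}
  B2:  IN={}  OUT={}
  B3:  IN={}  OUT={c*e}

Merge at B3: IN[B3] = OUT[B0] ∩ OUT[B2] = {}
Applying B3's transfer function to that IN value gives OUT[B3] (row B3 above).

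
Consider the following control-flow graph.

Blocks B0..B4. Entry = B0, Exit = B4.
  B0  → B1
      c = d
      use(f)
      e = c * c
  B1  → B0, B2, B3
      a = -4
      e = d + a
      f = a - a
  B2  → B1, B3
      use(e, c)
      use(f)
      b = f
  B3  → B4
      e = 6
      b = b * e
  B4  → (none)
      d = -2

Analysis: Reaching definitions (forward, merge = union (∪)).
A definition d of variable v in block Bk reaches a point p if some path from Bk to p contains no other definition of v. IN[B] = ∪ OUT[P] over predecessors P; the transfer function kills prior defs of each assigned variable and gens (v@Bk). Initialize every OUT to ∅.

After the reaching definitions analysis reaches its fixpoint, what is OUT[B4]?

Answer: {a@B1, b@B3, c@B0, d@B4, e@B3, f@B1}

Trace:
Converged values:
  B0:   IN={a@B1, b@B2, c@B0, e@B1, f@B1}   OUT={a@B1, b@B2, c@B0, e@B0, f@B1}
  B1:   IN={a@B1, b@B2, c@B0, e@B0, e@B1, f@B1}   OUT={a@B1, b@B2, c@B0, e@B1, f@B1}
  B2:   IN={a@B1, b@B2, c@B0, e@B1, f@B1}   OUT={a@B1, b@B2, c@B0, e@B1, f@B1}
  B3:   IN={a@B1, b@B2, c@B0, e@B1, f@B1}   OUT={a@B1, b@B3, c@B0, e@B3, f@B1}
  B4:   IN={a@B1, b@B3, c@B0, e@B3, f@B1}   OUT={a@B1, b@B3, c@B0, d@B4, e@B3, f@B1}

Merge at B4: IN[B4] = OUT[B3] = {a@B1, b@B3, c@B0, e@B3, f@B1}
Applying B4's transfer function to that IN value gives OUT[B4] (row B4 above).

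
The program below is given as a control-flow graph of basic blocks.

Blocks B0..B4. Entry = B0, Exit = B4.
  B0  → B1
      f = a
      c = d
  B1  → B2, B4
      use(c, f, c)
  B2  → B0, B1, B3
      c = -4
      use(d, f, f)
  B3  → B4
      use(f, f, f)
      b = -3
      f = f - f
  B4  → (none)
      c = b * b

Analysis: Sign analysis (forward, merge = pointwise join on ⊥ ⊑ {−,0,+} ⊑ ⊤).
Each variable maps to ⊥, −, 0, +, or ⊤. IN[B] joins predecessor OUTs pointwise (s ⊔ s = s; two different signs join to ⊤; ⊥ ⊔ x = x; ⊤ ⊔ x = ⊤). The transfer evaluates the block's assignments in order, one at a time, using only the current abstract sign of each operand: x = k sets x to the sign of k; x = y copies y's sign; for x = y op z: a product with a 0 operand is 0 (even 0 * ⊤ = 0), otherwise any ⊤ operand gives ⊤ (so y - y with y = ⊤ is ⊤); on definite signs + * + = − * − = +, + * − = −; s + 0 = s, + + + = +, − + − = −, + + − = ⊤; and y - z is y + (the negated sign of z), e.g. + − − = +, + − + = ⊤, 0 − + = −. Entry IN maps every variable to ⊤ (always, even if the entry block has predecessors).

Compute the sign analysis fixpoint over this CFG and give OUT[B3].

Converged values:
  B0: | IN=(all ⊤) | OUT=(all ⊤)
  B1: | IN=(all ⊤) | OUT=(all ⊤)
  B2: | IN=(all ⊤) | OUT={c:-; rest ⊤}
  B3: | IN={c:-; rest ⊤} | OUT={b:-, c:-; rest ⊤}
  B4: | IN=(all ⊤) | OUT=(all ⊤)

Merge at B3: IN[B3] = OUT[B2] = {a: ⊤, b: ⊤, c: -, d: ⊤, e: ⊤, f: ⊤}
Applying B3's transfer function to that IN value gives OUT[B3] (row B3 above).

Answer: {a: ⊤, b: -, c: -, d: ⊤, e: ⊤, f: ⊤}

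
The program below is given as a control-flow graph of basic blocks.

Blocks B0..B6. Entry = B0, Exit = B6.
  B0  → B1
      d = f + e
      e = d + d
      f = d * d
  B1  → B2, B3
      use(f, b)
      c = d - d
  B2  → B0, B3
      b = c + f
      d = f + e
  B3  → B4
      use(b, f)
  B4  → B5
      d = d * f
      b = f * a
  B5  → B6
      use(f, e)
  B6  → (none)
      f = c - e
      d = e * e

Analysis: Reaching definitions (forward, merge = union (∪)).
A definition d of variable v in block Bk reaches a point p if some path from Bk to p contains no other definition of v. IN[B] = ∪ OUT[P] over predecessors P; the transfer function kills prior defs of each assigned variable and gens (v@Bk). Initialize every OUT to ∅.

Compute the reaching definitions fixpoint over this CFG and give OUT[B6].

Answer: {b@B4, c@B1, d@B6, e@B0, f@B6}

Working:
Fixpoint table:
  B0:  IN={b@B2, c@B1, d@B2, e@B0, f@B0}  OUT={b@B2, c@B1, d@B0, e@B0, f@B0}
  B1:  IN={b@B2, c@B1, d@B0, e@B0, f@B0}  OUT={b@B2, c@B1, d@B0, e@B0, f@B0}
  B2:  IN={b@B2, c@B1, d@B0, e@B0, f@B0}  OUT={b@B2, c@B1, d@B2, e@B0, f@B0}
  B3:  IN={b@B2, c@B1, d@B0, d@B2, e@B0, f@B0}  OUT={b@B2, c@B1, d@B0, d@B2, e@B0, f@B0}
  B4:  IN={b@B2, c@B1, d@B0, d@B2, e@B0, f@B0}  OUT={b@B4, c@B1, d@B4, e@B0, f@B0}
  B5:  IN={b@B4, c@B1, d@B4, e@B0, f@B0}  OUT={b@B4, c@B1, d@B4, e@B0, f@B0}
  B6:  IN={b@B4, c@B1, d@B4, e@B0, f@B0}  OUT={b@B4, c@B1, d@B6, e@B0, f@B6}

Merge at B6: IN[B6] = OUT[B5] = {b@B4, c@B1, d@B4, e@B0, f@B0}
Applying B6's transfer function to that IN value gives OUT[B6] (row B6 above).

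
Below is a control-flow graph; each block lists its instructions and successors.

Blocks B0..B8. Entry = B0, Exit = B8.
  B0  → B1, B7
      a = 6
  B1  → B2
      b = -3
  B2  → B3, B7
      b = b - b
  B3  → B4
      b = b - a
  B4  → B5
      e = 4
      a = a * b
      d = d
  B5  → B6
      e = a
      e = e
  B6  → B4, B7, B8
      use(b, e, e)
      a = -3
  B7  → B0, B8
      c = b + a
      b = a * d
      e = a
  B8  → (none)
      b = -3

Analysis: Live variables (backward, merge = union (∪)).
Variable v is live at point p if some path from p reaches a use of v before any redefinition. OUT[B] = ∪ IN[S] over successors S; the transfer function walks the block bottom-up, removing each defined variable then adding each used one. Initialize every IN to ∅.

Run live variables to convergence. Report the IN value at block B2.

Answer: {a, b, d}

Derivation:
Converged values:
  B0: | IN={b, d} | OUT={a, b, d}
  B1: | IN={a, d} | OUT={a, b, d}
  B2: | IN={a, b, d} | OUT={a, b, d}
  B3: | IN={a, b, d} | OUT={a, b, d}
  B4: | IN={a, b, d} | OUT={a, b, d}
  B5: | IN={a, b, d} | OUT={b, d, e}
  B6: | IN={b, d, e} | OUT={a, b, d}
  B7: | IN={a, b, d} | OUT={b, d}
  B8: | IN={} | OUT={}

Merge at B2: OUT[B2] = IN[B3] ⊔ IN[B7] = {a, b, d}
Applying B2's transfer function to that OUT value gives IN[B2] (row B2 above).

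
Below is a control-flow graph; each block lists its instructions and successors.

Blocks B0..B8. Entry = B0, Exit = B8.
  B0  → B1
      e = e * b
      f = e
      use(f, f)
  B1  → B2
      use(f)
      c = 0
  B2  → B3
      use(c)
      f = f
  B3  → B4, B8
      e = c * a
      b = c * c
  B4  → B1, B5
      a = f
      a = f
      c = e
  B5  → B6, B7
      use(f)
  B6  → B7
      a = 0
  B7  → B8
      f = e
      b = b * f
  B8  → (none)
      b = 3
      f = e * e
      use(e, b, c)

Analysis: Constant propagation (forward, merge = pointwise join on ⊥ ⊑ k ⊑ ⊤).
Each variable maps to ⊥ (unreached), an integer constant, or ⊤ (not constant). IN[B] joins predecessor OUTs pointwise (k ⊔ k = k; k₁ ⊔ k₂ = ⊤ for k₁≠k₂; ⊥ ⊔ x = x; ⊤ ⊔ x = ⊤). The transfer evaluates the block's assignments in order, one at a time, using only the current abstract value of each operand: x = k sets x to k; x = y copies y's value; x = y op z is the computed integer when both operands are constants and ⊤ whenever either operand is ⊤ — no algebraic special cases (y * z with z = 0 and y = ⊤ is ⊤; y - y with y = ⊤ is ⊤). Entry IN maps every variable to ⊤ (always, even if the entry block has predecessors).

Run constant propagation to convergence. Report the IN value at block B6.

Converged values:
  B0: | IN=(all ⊤) | OUT=(all ⊤)
  B1: | IN=(all ⊤) | OUT={c:0; rest ⊤}
  B2: | IN={c:0; rest ⊤} | OUT={c:0; rest ⊤}
  B3: | IN={c:0; rest ⊤} | OUT={b:0, c:0; rest ⊤}
  B4: | IN={b:0, c:0; rest ⊤} | OUT={b:0; rest ⊤}
  B5: | IN={b:0; rest ⊤} | OUT={b:0; rest ⊤}
  B6: | IN={b:0; rest ⊤} | OUT={a:0, b:0; rest ⊤}
  B7: | IN={b:0; rest ⊤} | OUT=(all ⊤)
  B8: | IN=(all ⊤) | OUT={b:3; rest ⊤}

Merge at B6: IN[B6] = OUT[B5] = {a: ⊤, b: 0, c: ⊤, d: ⊤, e: ⊤, f: ⊤}

Answer: {a: ⊤, b: 0, c: ⊤, d: ⊤, e: ⊤, f: ⊤}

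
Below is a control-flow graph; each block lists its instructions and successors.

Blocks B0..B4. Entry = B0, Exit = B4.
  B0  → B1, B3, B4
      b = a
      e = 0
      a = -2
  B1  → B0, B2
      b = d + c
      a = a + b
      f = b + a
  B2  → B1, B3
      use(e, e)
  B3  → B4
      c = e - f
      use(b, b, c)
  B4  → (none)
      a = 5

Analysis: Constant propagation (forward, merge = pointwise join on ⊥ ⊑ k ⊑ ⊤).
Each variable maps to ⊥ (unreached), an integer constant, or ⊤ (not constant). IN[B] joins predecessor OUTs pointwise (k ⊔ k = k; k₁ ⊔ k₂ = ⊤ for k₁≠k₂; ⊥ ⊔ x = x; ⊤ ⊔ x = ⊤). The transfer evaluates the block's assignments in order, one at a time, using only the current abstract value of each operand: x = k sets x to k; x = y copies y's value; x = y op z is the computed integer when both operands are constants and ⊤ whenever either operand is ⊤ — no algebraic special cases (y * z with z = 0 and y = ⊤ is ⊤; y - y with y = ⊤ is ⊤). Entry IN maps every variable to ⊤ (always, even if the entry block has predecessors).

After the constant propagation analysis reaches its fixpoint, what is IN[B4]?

Answer: {a: ⊤, b: ⊤, c: ⊤, d: ⊤, e: 0, f: ⊤}

Working:
Converged values:
  B0:   IN=(all ⊤)   OUT={a:-2, e:0; rest ⊤}
  B1:   IN={e:0; rest ⊤}   OUT={e:0; rest ⊤}
  B2:   IN={e:0; rest ⊤}   OUT={e:0; rest ⊤}
  B3:   IN={e:0; rest ⊤}   OUT={e:0; rest ⊤}
  B4:   IN={e:0; rest ⊤}   OUT={a:5, e:0; rest ⊤}

Merge at B4: IN[B4] = OUT[B0] ⊔ OUT[B3] = {a: ⊤, b: ⊤, c: ⊤, d: ⊤, e: 0, f: ⊤}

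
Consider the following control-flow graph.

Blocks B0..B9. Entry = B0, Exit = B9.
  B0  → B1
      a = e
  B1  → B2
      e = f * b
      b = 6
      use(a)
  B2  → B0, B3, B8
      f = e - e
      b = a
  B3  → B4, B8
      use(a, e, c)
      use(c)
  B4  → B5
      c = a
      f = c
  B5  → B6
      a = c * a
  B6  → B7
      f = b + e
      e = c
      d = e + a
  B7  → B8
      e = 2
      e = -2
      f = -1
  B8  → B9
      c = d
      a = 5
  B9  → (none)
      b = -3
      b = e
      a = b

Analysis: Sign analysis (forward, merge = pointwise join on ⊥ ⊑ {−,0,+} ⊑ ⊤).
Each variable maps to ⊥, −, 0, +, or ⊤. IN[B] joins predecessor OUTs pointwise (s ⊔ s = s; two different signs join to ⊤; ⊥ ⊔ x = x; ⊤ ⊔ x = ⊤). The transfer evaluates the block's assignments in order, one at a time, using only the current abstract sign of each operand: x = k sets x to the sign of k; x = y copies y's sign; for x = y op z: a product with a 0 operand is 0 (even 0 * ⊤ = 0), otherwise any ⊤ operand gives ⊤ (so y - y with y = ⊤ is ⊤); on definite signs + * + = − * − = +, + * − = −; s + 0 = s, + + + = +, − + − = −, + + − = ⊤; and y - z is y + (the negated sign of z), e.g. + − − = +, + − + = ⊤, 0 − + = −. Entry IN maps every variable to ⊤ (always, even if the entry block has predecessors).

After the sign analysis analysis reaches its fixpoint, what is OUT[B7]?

Answer: {a: ⊤, b: ⊤, c: ⊤, d: ⊤, e: -, f: -}

Derivation:
Converged values:
  B0: | IN=(all ⊤) | OUT=(all ⊤)
  B1: | IN=(all ⊤) | OUT={b:+; rest ⊤}
  B2: | IN={b:+; rest ⊤} | OUT=(all ⊤)
  B3: | IN=(all ⊤) | OUT=(all ⊤)
  B4: | IN=(all ⊤) | OUT=(all ⊤)
  B5: | IN=(all ⊤) | OUT=(all ⊤)
  B6: | IN=(all ⊤) | OUT=(all ⊤)
  B7: | IN=(all ⊤) | OUT={e:-, f:-; rest ⊤}
  B8: | IN=(all ⊤) | OUT={a:+; rest ⊤}
  B9: | IN={a:+; rest ⊤} | OUT=(all ⊤)

Merge at B7: IN[B7] = OUT[B6] = {a: ⊤, b: ⊤, c: ⊤, d: ⊤, e: ⊤, f: ⊤}
Applying B7's transfer function to that IN value gives OUT[B7] (row B7 above).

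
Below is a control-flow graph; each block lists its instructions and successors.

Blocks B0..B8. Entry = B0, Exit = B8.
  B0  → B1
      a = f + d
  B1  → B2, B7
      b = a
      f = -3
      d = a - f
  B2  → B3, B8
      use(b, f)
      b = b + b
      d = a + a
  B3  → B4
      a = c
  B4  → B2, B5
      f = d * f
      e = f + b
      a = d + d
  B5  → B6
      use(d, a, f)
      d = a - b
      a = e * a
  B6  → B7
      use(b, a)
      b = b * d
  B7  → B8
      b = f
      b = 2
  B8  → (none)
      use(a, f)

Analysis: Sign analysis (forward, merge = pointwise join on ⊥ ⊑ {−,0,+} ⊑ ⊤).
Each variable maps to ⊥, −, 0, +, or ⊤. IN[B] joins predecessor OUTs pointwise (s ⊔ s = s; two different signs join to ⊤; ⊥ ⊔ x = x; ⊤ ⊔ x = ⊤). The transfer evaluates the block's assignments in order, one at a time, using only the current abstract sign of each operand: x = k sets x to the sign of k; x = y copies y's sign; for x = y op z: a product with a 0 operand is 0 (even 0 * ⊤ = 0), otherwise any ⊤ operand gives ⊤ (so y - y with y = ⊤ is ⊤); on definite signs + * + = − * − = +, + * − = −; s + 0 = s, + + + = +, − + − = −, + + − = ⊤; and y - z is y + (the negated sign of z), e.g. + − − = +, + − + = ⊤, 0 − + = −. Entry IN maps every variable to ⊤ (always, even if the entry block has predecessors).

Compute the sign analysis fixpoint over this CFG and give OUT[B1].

Per-block solution:
  B0: | IN=(all ⊤) | OUT=(all ⊤)
  B1: | IN=(all ⊤) | OUT={f:-; rest ⊤}
  B2: | IN=(all ⊤) | OUT=(all ⊤)
  B3: | IN=(all ⊤) | OUT=(all ⊤)
  B4: | IN=(all ⊤) | OUT=(all ⊤)
  B5: | IN=(all ⊤) | OUT=(all ⊤)
  B6: | IN=(all ⊤) | OUT=(all ⊤)
  B7: | IN=(all ⊤) | OUT={b:+; rest ⊤}
  B8: | IN=(all ⊤) | OUT=(all ⊤)

Merge at B1: IN[B1] = OUT[B0] = {a: ⊤, b: ⊤, c: ⊤, d: ⊤, e: ⊤, f: ⊤}
Applying B1's transfer function to that IN value gives OUT[B1] (row B1 above).

Answer: {a: ⊤, b: ⊤, c: ⊤, d: ⊤, e: ⊤, f: -}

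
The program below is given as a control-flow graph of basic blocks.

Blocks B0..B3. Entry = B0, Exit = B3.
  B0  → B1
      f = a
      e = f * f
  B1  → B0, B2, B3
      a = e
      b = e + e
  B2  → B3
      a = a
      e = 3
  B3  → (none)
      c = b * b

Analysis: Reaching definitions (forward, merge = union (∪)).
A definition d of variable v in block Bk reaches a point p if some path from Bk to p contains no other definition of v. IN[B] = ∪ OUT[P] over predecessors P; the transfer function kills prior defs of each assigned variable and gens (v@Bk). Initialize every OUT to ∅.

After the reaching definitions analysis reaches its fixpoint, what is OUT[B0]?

Converged values:
  B0:   IN={a@B1, b@B1, e@B0, f@B0}   OUT={a@B1, b@B1, e@B0, f@B0}
  B1:   IN={a@B1, b@B1, e@B0, f@B0}   OUT={a@B1, b@B1, e@B0, f@B0}
  B2:   IN={a@B1, b@B1, e@B0, f@B0}   OUT={a@B2, b@B1, e@B2, f@B0}
  B3:   IN={a@B1, a@B2, b@B1, e@B0, e@B2, f@B0}   OUT={a@B1, a@B2, b@B1, c@B3, e@B0, e@B2, f@B0}

Merge at B0 (entry node, so the boundary value {} is joined with the incoming edge(s)): IN[B0] = {} ⊔ OUT[B1] = {a@B1, b@B1, e@B0, f@B0}
Applying B0's transfer function to that IN value gives OUT[B0] (row B0 above).

Answer: {a@B1, b@B1, e@B0, f@B0}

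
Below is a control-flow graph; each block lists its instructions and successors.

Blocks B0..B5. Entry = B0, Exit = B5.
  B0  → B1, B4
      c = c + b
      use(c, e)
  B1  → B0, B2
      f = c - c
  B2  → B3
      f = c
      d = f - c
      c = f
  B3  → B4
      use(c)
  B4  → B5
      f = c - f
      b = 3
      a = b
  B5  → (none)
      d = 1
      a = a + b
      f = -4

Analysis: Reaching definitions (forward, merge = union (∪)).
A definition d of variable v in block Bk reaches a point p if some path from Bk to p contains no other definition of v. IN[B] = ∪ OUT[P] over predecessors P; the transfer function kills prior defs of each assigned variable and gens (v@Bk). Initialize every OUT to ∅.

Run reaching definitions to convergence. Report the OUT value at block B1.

Answer: {c@B0, f@B1}

Derivation:
Fixpoint table:
  B0:   IN={c@B0, f@B1}   OUT={c@B0, f@B1}
  B1:   IN={c@B0, f@B1}   OUT={c@B0, f@B1}
  B2:   IN={c@B0, f@B1}   OUT={c@B2, d@B2, f@B2}
  B3:   IN={c@B2, d@B2, f@B2}   OUT={c@B2, d@B2, f@B2}
  B4:   IN={c@B0, c@B2, d@B2, f@B1, f@B2}   OUT={a@B4, b@B4, c@B0, c@B2, d@B2, f@B4}
  B5:   IN={a@B4, b@B4, c@B0, c@B2, d@B2, f@B4}   OUT={a@B5, b@B4, c@B0, c@B2, d@B5, f@B5}

Merge at B1: IN[B1] = OUT[B0] = {c@B0, f@B1}
Applying B1's transfer function to that IN value gives OUT[B1] (row B1 above).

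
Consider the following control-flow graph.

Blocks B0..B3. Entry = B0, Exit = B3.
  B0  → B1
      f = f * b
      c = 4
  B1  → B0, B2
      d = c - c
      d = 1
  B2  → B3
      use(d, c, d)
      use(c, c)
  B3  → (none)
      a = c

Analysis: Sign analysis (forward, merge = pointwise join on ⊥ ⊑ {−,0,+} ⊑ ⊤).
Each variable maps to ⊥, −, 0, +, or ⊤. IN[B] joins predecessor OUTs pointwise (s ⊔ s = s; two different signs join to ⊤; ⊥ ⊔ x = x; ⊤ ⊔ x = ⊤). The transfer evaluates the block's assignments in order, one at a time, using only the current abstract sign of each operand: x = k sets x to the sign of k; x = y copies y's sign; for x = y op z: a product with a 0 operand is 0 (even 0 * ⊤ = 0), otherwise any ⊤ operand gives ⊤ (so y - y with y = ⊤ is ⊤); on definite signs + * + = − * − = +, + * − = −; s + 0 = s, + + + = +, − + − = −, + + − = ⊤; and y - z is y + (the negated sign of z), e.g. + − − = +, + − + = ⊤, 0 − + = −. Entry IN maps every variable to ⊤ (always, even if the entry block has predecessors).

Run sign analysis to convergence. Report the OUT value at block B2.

Answer: {a: ⊤, b: ⊤, c: +, d: +, e: ⊤, f: ⊤}

Derivation:
Per-block solution:
  B0:   IN=(all ⊤)   OUT={c:+; rest ⊤}
  B1:   IN={c:+; rest ⊤}   OUT={c:+, d:+; rest ⊤}
  B2:   IN={c:+, d:+; rest ⊤}   OUT={c:+, d:+; rest ⊤}
  B3:   IN={c:+, d:+; rest ⊤}   OUT={a:+, c:+, d:+; rest ⊤}

Merge at B2: IN[B2] = OUT[B1] = {a: ⊤, b: ⊤, c: +, d: +, e: ⊤, f: ⊤}
Applying B2's transfer function to that IN value gives OUT[B2] (row B2 above).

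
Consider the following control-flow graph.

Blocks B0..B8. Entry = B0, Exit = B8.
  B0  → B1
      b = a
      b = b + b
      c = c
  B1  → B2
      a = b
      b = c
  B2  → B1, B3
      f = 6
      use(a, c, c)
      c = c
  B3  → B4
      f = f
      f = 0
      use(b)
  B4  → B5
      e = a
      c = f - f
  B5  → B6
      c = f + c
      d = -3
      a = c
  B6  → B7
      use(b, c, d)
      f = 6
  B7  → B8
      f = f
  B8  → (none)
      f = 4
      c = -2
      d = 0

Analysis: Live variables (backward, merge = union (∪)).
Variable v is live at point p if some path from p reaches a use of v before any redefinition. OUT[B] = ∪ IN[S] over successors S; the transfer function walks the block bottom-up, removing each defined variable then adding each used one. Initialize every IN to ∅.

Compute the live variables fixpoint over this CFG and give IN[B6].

Per-block solution:
  B0:  IN={a, c}  OUT={b, c}
  B1:  IN={b, c}  OUT={a, b, c}
  B2:  IN={a, b, c}  OUT={a, b, c, f}
  B3:  IN={a, b, f}  OUT={a, b, f}
  B4:  IN={a, b, f}  OUT={b, c, f}
  B5:  IN={b, c, f}  OUT={b, c, d}
  B6:  IN={b, c, d}  OUT={f}
  B7:  IN={f}  OUT={}
  B8:  IN={}  OUT={}

Merge at B6: OUT[B6] = IN[B7] = {f}
Applying B6's transfer function to that OUT value gives IN[B6] (row B6 above).

Answer: {b, c, d}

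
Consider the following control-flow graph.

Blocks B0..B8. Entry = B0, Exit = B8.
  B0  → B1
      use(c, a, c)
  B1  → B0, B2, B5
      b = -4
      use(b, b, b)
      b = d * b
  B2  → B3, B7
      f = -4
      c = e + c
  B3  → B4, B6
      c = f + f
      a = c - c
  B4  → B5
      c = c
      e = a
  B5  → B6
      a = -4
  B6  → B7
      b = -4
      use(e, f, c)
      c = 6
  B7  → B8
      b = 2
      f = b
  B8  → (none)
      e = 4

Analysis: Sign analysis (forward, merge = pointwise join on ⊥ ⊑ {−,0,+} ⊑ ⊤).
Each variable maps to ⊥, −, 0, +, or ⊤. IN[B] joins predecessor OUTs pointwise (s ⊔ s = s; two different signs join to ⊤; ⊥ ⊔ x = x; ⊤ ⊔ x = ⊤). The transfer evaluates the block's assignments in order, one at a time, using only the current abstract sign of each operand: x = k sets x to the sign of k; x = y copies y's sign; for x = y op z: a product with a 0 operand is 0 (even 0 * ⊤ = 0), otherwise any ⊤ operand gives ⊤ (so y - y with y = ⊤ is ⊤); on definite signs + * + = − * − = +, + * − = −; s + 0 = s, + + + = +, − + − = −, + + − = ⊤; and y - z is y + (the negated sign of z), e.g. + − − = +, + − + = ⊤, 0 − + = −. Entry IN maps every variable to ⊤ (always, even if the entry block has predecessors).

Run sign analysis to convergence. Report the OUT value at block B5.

Answer: {a: -, b: ⊤, c: ⊤, d: ⊤, e: ⊤, f: ⊤}

Trace:
Fixpoint table:
  B0: | IN=(all ⊤) | OUT=(all ⊤)
  B1: | IN=(all ⊤) | OUT=(all ⊤)
  B2: | IN=(all ⊤) | OUT={f:-; rest ⊤}
  B3: | IN={f:-; rest ⊤} | OUT={c:-, f:-; rest ⊤}
  B4: | IN={c:-, f:-; rest ⊤} | OUT={c:-, f:-; rest ⊤}
  B5: | IN=(all ⊤) | OUT={a:-; rest ⊤}
  B6: | IN=(all ⊤) | OUT={b:-, c:+; rest ⊤}
  B7: | IN=(all ⊤) | OUT={b:+, f:+; rest ⊤}
  B8: | IN={b:+, f:+; rest ⊤} | OUT={b:+, e:+, f:+; rest ⊤}

Merge at B5: IN[B5] = OUT[B1] ⊔ OUT[B4] = {a: ⊤, b: ⊤, c: ⊤, d: ⊤, e: ⊤, f: ⊤}
Applying B5's transfer function to that IN value gives OUT[B5] (row B5 above).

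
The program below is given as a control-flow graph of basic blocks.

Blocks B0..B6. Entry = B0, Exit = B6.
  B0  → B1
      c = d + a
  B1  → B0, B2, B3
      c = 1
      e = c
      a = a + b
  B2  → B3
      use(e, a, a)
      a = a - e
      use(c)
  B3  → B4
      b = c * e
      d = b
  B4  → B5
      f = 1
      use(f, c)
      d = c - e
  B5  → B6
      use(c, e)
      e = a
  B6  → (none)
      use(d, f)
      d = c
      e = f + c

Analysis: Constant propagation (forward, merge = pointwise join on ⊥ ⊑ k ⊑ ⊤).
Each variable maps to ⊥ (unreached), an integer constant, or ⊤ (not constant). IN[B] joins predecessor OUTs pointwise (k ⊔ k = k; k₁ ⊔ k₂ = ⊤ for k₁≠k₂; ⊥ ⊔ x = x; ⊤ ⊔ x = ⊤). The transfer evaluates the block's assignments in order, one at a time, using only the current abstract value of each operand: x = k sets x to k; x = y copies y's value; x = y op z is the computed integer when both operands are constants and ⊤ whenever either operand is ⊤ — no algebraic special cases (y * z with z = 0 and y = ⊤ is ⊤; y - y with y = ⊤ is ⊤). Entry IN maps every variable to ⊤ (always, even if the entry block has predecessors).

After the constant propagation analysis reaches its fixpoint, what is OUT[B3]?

Converged values:
  B0:   IN=(all ⊤)   OUT=(all ⊤)
  B1:   IN=(all ⊤)   OUT={c:1, e:1; rest ⊤}
  B2:   IN={c:1, e:1; rest ⊤}   OUT={c:1, e:1; rest ⊤}
  B3:   IN={c:1, e:1; rest ⊤}   OUT={b:1, c:1, d:1, e:1; rest ⊤}
  B4:   IN={b:1, c:1, d:1, e:1; rest ⊤}   OUT={b:1, c:1, d:0, e:1, f:1; rest ⊤}
  B5:   IN={b:1, c:1, d:0, e:1, f:1; rest ⊤}   OUT={b:1, c:1, d:0, f:1; rest ⊤}
  B6:   IN={b:1, c:1, d:0, f:1; rest ⊤}   OUT={b:1, c:1, d:1, e:2, f:1; rest ⊤}

Merge at B3: IN[B3] = OUT[B1] ⊔ OUT[B2] = {a: ⊤, b: ⊤, c: 1, d: ⊤, e: 1, f: ⊤}
Applying B3's transfer function to that IN value gives OUT[B3] (row B3 above).

Answer: {a: ⊤, b: 1, c: 1, d: 1, e: 1, f: ⊤}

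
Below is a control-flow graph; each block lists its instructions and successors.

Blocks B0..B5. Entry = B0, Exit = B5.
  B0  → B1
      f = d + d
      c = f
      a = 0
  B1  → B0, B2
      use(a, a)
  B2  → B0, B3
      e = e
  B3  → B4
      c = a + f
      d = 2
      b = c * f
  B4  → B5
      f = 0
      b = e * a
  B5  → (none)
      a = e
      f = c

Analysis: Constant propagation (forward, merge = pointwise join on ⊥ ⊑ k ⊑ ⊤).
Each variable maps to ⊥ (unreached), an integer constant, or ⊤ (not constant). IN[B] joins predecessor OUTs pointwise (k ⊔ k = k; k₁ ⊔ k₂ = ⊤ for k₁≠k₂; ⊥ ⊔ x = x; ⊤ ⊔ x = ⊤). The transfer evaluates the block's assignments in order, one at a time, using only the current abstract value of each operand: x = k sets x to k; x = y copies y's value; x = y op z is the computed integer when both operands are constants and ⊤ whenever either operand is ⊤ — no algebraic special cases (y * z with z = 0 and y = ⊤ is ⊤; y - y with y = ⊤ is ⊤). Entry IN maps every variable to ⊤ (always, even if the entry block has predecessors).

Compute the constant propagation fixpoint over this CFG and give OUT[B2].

Converged values:
  B0: | IN=(all ⊤) | OUT={a:0; rest ⊤}
  B1: | IN={a:0; rest ⊤} | OUT={a:0; rest ⊤}
  B2: | IN={a:0; rest ⊤} | OUT={a:0; rest ⊤}
  B3: | IN={a:0; rest ⊤} | OUT={a:0, d:2; rest ⊤}
  B4: | IN={a:0, d:2; rest ⊤} | OUT={a:0, d:2, f:0; rest ⊤}
  B5: | IN={a:0, d:2, f:0; rest ⊤} | OUT={d:2; rest ⊤}

Merge at B2: IN[B2] = OUT[B1] = {a: 0, b: ⊤, c: ⊤, d: ⊤, e: ⊤, f: ⊤}
Applying B2's transfer function to that IN value gives OUT[B2] (row B2 above).

Answer: {a: 0, b: ⊤, c: ⊤, d: ⊤, e: ⊤, f: ⊤}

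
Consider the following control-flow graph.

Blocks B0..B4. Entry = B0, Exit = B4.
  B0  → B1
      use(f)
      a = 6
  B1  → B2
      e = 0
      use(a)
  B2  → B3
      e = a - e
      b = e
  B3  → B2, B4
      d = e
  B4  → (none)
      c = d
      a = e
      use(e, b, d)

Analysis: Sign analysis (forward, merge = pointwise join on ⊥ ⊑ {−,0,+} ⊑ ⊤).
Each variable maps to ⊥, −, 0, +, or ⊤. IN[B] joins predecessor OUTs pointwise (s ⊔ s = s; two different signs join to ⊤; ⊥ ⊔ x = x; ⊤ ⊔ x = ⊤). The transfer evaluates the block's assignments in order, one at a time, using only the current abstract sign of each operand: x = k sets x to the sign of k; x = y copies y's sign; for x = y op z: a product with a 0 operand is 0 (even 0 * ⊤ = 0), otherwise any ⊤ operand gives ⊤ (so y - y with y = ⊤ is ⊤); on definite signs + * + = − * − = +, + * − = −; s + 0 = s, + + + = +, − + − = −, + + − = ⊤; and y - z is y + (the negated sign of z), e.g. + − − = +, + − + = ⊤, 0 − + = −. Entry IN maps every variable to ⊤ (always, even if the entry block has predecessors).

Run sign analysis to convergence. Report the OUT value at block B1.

Fixpoint table:
  B0: | IN=(all ⊤) | OUT={a:+; rest ⊤}
  B1: | IN={a:+; rest ⊤} | OUT={a:+, e:0; rest ⊤}
  B2: | IN={a:+; rest ⊤} | OUT={a:+; rest ⊤}
  B3: | IN={a:+; rest ⊤} | OUT={a:+; rest ⊤}
  B4: | IN={a:+; rest ⊤} | OUT=(all ⊤)

Merge at B1: IN[B1] = OUT[B0] = {a: +, b: ⊤, c: ⊤, d: ⊤, e: ⊤, f: ⊤}
Applying B1's transfer function to that IN value gives OUT[B1] (row B1 above).

Answer: {a: +, b: ⊤, c: ⊤, d: ⊤, e: 0, f: ⊤}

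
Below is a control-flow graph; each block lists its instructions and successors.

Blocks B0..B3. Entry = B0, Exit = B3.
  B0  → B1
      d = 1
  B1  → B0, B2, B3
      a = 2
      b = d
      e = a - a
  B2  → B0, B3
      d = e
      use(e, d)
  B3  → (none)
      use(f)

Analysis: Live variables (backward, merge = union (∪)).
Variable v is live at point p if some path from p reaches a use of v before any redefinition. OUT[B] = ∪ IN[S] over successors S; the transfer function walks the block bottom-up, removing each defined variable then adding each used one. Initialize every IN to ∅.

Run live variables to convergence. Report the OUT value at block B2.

Converged values:
  B0:   IN={f}   OUT={d, f}
  B1:   IN={d, f}   OUT={e, f}
  B2:   IN={e, f}   OUT={f}
  B3:   IN={f}   OUT={}

Merge at B2: OUT[B2] = IN[B0] ⊔ IN[B3] = {f}

Answer: {f}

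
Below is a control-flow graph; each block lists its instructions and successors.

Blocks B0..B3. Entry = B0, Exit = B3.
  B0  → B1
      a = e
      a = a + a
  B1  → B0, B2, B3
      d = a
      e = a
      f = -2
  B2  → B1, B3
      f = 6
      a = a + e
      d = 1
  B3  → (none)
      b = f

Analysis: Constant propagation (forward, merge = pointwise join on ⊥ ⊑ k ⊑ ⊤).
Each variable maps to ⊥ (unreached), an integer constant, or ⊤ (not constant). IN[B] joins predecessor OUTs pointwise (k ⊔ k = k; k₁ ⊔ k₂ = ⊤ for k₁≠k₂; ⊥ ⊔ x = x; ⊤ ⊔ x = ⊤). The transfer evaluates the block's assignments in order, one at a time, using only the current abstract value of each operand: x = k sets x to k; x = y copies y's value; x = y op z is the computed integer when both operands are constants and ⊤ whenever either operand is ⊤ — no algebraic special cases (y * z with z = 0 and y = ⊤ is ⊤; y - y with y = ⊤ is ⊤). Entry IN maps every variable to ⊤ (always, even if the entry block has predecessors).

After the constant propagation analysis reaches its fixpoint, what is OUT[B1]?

Per-block solution:
  B0: | IN=(all ⊤) | OUT=(all ⊤)
  B1: | IN=(all ⊤) | OUT={f:-2; rest ⊤}
  B2: | IN={f:-2; rest ⊤} | OUT={d:1, f:6; rest ⊤}
  B3: | IN=(all ⊤) | OUT=(all ⊤)

Merge at B1: IN[B1] = OUT[B0] ⊔ OUT[B2] = {a: ⊤, b: ⊤, c: ⊤, d: ⊤, e: ⊤, f: ⊤}
Applying B1's transfer function to that IN value gives OUT[B1] (row B1 above).

Answer: {a: ⊤, b: ⊤, c: ⊤, d: ⊤, e: ⊤, f: -2}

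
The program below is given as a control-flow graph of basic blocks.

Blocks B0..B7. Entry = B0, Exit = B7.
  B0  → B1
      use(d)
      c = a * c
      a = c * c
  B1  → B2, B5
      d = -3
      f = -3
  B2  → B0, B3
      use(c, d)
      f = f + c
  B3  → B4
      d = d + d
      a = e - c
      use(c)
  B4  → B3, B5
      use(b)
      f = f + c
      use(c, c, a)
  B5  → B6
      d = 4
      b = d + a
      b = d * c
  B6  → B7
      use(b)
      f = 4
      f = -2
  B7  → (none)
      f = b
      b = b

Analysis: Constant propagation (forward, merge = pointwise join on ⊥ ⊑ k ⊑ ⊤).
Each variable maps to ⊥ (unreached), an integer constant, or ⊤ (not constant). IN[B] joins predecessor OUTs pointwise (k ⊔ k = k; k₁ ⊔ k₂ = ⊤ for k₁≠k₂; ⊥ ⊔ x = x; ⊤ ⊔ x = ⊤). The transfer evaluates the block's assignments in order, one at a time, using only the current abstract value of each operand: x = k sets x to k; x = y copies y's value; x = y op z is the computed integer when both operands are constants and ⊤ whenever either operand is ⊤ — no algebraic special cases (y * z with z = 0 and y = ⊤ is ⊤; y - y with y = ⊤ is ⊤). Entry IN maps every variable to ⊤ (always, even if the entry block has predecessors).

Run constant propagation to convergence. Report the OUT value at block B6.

Answer: {a: ⊤, b: ⊤, c: ⊤, d: 4, e: ⊤, f: -2}

Working:
Per-block solution:
  B0:   IN=(all ⊤)   OUT=(all ⊤)
  B1:   IN=(all ⊤)   OUT={d:-3, f:-3; rest ⊤}
  B2:   IN={d:-3, f:-3; rest ⊤}   OUT={d:-3; rest ⊤}
  B3:   IN=(all ⊤)   OUT=(all ⊤)
  B4:   IN=(all ⊤)   OUT=(all ⊤)
  B5:   IN=(all ⊤)   OUT={d:4; rest ⊤}
  B6:   IN={d:4; rest ⊤}   OUT={d:4, f:-2; rest ⊤}
  B7:   IN={d:4, f:-2; rest ⊤}   OUT={d:4; rest ⊤}

Merge at B6: IN[B6] = OUT[B5] = {a: ⊤, b: ⊤, c: ⊤, d: 4, e: ⊤, f: ⊤}
Applying B6's transfer function to that IN value gives OUT[B6] (row B6 above).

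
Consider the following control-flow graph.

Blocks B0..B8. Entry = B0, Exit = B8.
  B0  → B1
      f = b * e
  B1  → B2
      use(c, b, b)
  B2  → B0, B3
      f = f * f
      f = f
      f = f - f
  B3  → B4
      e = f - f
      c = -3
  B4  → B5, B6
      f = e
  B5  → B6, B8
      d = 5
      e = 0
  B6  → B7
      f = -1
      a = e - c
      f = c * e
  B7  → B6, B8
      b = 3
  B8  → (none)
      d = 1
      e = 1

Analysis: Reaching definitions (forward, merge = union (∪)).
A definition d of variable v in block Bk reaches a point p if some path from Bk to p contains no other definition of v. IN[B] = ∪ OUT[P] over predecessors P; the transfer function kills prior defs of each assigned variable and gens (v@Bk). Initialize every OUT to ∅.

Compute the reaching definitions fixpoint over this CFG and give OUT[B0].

Answer: {f@B0}

Derivation:
Fixpoint table:
  B0: | IN={f@B2} | OUT={f@B0}
  B1: | IN={f@B0} | OUT={f@B0}
  B2: | IN={f@B0} | OUT={f@B2}
  B3: | IN={f@B2} | OUT={c@B3, e@B3, f@B2}
  B4: | IN={c@B3, e@B3, f@B2} | OUT={c@B3, e@B3, f@B4}
  B5: | IN={c@B3, e@B3, f@B4} | OUT={c@B3, d@B5, e@B5, f@B4}
  B6: | IN={a@B6, b@B7, c@B3, d@B5, e@B3, e@B5, f@B4, f@B6} | OUT={a@B6, b@B7, c@B3, d@B5, e@B3, e@B5, f@B6}
  B7: | IN={a@B6, b@B7, c@B3, d@B5, e@B3, e@B5, f@B6} | OUT={a@B6, b@B7, c@B3, d@B5, e@B3, e@B5, f@B6}
  B8: | IN={a@B6, b@B7, c@B3, d@B5, e@B3, e@B5, f@B4, f@B6} | OUT={a@B6, b@B7, c@B3, d@B8, e@B8, f@B4, f@B6}

Merge at B0 (entry node, so the boundary value {} is joined with the incoming edge(s)): IN[B0] = {} ⊔ OUT[B2] = {f@B2}
Applying B0's transfer function to that IN value gives OUT[B0] (row B0 above).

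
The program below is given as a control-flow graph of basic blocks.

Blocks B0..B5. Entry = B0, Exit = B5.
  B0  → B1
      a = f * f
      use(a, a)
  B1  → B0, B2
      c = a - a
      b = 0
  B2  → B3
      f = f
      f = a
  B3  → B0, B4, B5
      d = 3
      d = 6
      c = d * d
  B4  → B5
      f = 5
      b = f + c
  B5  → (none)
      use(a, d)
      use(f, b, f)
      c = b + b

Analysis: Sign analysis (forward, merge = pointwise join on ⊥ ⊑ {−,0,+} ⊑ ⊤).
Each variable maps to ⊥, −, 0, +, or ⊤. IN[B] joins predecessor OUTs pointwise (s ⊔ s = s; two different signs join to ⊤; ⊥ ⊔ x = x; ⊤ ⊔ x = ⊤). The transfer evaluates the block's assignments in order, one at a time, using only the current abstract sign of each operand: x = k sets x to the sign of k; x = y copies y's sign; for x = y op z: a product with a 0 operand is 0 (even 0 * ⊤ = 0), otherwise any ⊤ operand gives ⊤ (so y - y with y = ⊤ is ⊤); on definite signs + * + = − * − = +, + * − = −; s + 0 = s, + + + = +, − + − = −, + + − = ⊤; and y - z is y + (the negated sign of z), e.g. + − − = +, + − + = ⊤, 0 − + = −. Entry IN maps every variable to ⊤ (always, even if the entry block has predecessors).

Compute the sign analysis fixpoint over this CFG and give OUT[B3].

Answer: {a: ⊤, b: 0, c: +, d: +, e: ⊤, f: ⊤}

Trace:
Per-block solution:
  B0: | IN=(all ⊤) | OUT=(all ⊤)
  B1: | IN=(all ⊤) | OUT={b:0; rest ⊤}
  B2: | IN={b:0; rest ⊤} | OUT={b:0; rest ⊤}
  B3: | IN={b:0; rest ⊤} | OUT={b:0, c:+, d:+; rest ⊤}
  B4: | IN={b:0, c:+, d:+; rest ⊤} | OUT={b:+, c:+, d:+, f:+; rest ⊤}
  B5: | IN={c:+, d:+; rest ⊤} | OUT={d:+; rest ⊤}

Merge at B3: IN[B3] = OUT[B2] = {a: ⊤, b: 0, c: ⊤, d: ⊤, e: ⊤, f: ⊤}
Applying B3's transfer function to that IN value gives OUT[B3] (row B3 above).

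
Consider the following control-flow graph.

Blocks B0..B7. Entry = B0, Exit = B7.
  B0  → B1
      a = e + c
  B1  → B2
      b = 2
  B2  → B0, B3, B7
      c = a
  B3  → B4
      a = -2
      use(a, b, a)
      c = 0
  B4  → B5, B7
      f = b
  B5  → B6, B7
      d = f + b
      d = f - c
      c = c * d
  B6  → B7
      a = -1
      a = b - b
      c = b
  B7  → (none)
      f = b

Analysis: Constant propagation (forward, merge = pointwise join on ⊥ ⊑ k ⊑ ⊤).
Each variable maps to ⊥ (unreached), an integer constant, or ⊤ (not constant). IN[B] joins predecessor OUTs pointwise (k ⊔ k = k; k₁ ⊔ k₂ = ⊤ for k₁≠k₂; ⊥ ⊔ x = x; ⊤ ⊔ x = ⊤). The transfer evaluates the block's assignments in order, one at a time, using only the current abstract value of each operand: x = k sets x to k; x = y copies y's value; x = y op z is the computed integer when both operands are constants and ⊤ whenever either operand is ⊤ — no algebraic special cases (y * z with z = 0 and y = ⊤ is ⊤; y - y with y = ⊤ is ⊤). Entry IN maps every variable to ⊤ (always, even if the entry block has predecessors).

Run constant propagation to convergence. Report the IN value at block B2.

Per-block solution:
  B0:   IN=(all ⊤)   OUT=(all ⊤)
  B1:   IN=(all ⊤)   OUT={b:2; rest ⊤}
  B2:   IN={b:2; rest ⊤}   OUT={b:2; rest ⊤}
  B3:   IN={b:2; rest ⊤}   OUT={a:-2, b:2, c:0; rest ⊤}
  B4:   IN={a:-2, b:2, c:0; rest ⊤}   OUT={a:-2, b:2, c:0, f:2; rest ⊤}
  B5:   IN={a:-2, b:2, c:0, f:2; rest ⊤}   OUT={a:-2, b:2, c:0, d:2, f:2; rest ⊤}
  B6:   IN={a:-2, b:2, c:0, d:2, f:2; rest ⊤}   OUT={a:0, b:2, c:2, d:2, f:2; rest ⊤}
  B7:   IN={b:2; rest ⊤}   OUT={b:2, f:2; rest ⊤}

Merge at B2: IN[B2] = OUT[B1] = {a: ⊤, b: 2, c: ⊤, d: ⊤, e: ⊤, f: ⊤}

Answer: {a: ⊤, b: 2, c: ⊤, d: ⊤, e: ⊤, f: ⊤}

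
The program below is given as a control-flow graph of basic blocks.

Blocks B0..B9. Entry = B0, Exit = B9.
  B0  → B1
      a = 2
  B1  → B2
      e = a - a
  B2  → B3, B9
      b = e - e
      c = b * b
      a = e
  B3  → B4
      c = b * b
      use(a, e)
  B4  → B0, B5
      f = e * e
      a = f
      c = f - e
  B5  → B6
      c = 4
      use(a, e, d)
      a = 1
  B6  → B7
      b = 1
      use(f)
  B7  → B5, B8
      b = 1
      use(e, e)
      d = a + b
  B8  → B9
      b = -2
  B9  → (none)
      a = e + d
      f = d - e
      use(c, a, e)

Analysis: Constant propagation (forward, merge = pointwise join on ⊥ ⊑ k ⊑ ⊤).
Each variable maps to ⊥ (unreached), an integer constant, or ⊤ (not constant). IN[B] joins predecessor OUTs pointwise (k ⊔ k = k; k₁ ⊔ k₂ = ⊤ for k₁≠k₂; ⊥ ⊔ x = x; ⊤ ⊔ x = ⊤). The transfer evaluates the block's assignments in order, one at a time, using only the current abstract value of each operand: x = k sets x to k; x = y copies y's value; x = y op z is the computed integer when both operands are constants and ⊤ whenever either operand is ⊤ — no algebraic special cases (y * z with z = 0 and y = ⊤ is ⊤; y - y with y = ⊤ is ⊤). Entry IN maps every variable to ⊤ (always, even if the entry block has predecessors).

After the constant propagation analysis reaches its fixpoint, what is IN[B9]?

Fixpoint table:
  B0:   IN=(all ⊤)   OUT={a:2; rest ⊤}
  B1:   IN={a:2; rest ⊤}   OUT={a:2, e:0; rest ⊤}
  B2:   IN={a:2, e:0; rest ⊤}   OUT={a:0, b:0, c:0, e:0; rest ⊤}
  B3:   IN={a:0, b:0, c:0, e:0; rest ⊤}   OUT={a:0, b:0, c:0, e:0; rest ⊤}
  B4:   IN={a:0, b:0, c:0, e:0; rest ⊤}   OUT={a:0, b:0, c:0, e:0, f:0; rest ⊤}
  B5:   IN={e:0, f:0; rest ⊤}   OUT={a:1, c:4, e:0, f:0; rest ⊤}
  B6:   IN={a:1, c:4, e:0, f:0; rest ⊤}   OUT={a:1, b:1, c:4, e:0, f:0; rest ⊤}
  B7:   IN={a:1, b:1, c:4, e:0, f:0; rest ⊤}   OUT={a:1, b:1, c:4, d:2, e:0, f:0; rest ⊤}
  B8:   IN={a:1, b:1, c:4, d:2, e:0, f:0; rest ⊤}   OUT={a:1, b:-2, c:4, d:2, e:0, f:0; rest ⊤}
  B9:   IN={e:0; rest ⊤}   OUT={e:0; rest ⊤}

Merge at B9: IN[B9] = OUT[B2] ⊔ OUT[B8] = {a: ⊤, b: ⊤, c: ⊤, d: ⊤, e: 0, f: ⊤}

Answer: {a: ⊤, b: ⊤, c: ⊤, d: ⊤, e: 0, f: ⊤}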